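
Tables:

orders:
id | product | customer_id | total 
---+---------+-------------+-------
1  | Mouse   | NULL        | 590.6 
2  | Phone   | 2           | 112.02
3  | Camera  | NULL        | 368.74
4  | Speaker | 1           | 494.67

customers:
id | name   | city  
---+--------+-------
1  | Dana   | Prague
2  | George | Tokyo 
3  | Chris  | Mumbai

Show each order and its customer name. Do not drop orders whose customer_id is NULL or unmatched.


LEFT JOIN keeps every row from orders (the left table); where customer_id has no match in customers, the customer columns become NULL. Walk through each order:
  - order 1 (Mouse): customer_id=NULL, no match -> kept with NULL
  - order 2 (Phone): customer_id=2 -> matches George
  - order 3 (Camera): customer_id=NULL, no match -> kept with NULL
  - order 4 (Speaker): customer_id=1 -> matches Dana
All 4 rows appear; 2 have NULL customer.

SQL:
SELECT a.product, b.name AS customer
FROM orders a
LEFT JOIN customers b ON a.customer_id = b.id

Result:
product | customer
--------+---------
Mouse   | NULL    
Phone   | George  
Camera  | NULL    
Speaker | Dana    


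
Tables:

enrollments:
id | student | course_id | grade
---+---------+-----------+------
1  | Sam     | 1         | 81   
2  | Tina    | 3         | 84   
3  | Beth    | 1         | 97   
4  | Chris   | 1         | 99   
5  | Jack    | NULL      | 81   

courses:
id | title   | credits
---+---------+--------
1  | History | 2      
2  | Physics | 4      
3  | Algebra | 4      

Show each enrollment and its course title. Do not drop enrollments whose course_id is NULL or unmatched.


LEFT JOIN keeps every row from enrollments (the left table); where course_id has no match in courses, the course columns become NULL. Walk through each enrollment:
  - enrollment 1 (Sam): course_id=1 -> matches History
  - enrollment 2 (Tina): course_id=3 -> matches Algebra
  - enrollment 3 (Beth): course_id=1 -> matches History
  - enrollment 4 (Chris): course_id=1 -> matches History
  - enrollment 5 (Jack): course_id=NULL, no match -> kept with NULL
All 5 rows appear; 1 has NULL course.

SQL:
SELECT a.student, b.title AS course
FROM enrollments a
LEFT JOIN courses b ON a.course_id = b.id

Result:
student | course 
--------+--------
Sam     | History
Tina    | Algebra
Beth    | History
Chris   | History
Jack    | NULL   


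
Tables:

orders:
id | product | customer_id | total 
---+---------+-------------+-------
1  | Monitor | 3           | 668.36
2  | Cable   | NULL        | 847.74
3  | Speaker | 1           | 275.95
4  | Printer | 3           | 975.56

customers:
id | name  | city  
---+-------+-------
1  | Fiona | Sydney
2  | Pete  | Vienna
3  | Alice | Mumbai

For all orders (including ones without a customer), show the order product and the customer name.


LEFT JOIN keeps every row from orders (the left table); where customer_id has no match in customers, the customer columns become NULL. Walk through each order:
  - order 1 (Monitor): customer_id=3 -> matches Alice
  - order 2 (Cable): customer_id=NULL, no match -> kept with NULL
  - order 3 (Speaker): customer_id=1 -> matches Fiona
  - order 4 (Printer): customer_id=3 -> matches Alice
All 4 rows appear; 1 has NULL customer.

SQL:
SELECT a.product, b.name AS customer
FROM orders a
LEFT JOIN customers b ON a.customer_id = b.id

Result:
product | customer
--------+---------
Monitor | Alice   
Cable   | NULL    
Speaker | Fiona   
Printer | Alice   


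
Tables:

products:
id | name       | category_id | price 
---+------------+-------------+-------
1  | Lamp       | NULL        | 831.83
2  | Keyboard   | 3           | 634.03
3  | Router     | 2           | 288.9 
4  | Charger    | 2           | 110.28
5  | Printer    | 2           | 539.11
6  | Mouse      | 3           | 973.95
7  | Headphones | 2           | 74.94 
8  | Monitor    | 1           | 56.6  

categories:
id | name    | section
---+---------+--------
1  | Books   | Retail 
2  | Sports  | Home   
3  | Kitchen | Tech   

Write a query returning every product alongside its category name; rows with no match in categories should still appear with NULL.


LEFT JOIN keeps every row from products (the left table); where category_id has no match in categories, the category columns become NULL. Walk through each product:
  - product 1 (Lamp): category_id=NULL, no match -> kept with NULL
  - product 2 (Keyboard): category_id=3 -> matches Kitchen
  - product 3 (Router): category_id=2 -> matches Sports
  - product 4 (Charger): category_id=2 -> matches Sports
  - product 5 (Printer): category_id=2 -> matches Sports
  - product 6 (Mouse): category_id=3 -> matches Kitchen
  - product 7 (Headphones): category_id=2 -> matches Sports
  - product 8 (Monitor): category_id=1 -> matches Books
All 8 rows appear; 1 has NULL category.

SQL:
SELECT a.name, b.name AS category
FROM products a
LEFT JOIN categories b ON a.category_id = b.id

Result:
name       | category
-----------+---------
Lamp       | NULL    
Keyboard   | Kitchen 
Router     | Sports  
Charger    | Sports  
Printer    | Sports  
Mouse      | Kitchen 
Headphones | Sports  
Monitor    | Books   


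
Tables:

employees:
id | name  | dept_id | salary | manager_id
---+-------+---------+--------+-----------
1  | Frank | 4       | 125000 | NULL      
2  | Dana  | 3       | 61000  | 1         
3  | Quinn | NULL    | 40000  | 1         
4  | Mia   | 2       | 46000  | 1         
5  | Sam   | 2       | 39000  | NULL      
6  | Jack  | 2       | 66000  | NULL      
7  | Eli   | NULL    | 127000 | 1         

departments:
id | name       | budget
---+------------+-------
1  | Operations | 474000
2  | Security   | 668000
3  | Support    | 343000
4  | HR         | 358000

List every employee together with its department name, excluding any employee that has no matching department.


INNER JOIN keeps only employees rows whose dept_id matches an id in departments. Walk through each employee:
  - employee 1 (Frank): dept_id=4 -> matches HR
  - employee 2 (Dana): dept_id=3 -> matches Support
  - employee 3 (Quinn): dept_id=NULL, no match -> dropped
  - employee 4 (Mia): dept_id=2 -> matches Security
  - employee 5 (Sam): dept_id=2 -> matches Security
  - employee 6 (Jack): dept_id=2 -> matches Security
  - employee 7 (Eli): dept_id=NULL, no match -> dropped
So 2 of 7 rows are dropped.

SQL:
SELECT a.name, b.name AS department
FROM employees a
INNER JOIN departments b ON a.dept_id = b.id

Result:
name  | department
------+-----------
Frank | HR        
Dana  | Support   
Mia   | Security  
Sam   | Security  
Jack  | Security  


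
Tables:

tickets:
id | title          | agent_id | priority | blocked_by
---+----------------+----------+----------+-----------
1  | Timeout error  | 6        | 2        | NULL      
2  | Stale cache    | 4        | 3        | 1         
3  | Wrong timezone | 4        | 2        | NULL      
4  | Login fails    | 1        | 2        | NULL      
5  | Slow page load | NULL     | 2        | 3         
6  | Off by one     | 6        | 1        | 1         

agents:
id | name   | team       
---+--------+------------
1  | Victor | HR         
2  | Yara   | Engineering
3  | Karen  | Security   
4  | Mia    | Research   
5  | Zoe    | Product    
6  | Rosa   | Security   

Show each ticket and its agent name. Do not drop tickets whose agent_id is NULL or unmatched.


LEFT JOIN keeps every row from tickets (the left table); where agent_id has no match in agents, the agent columns become NULL. Walk through each ticket:
  - ticket 1 (Timeout error): agent_id=6 -> matches Rosa
  - ticket 2 (Stale cache): agent_id=4 -> matches Mia
  - ticket 3 (Wrong timezone): agent_id=4 -> matches Mia
  - ticket 4 (Login fails): agent_id=1 -> matches Victor
  - ticket 5 (Slow page load): agent_id=NULL, no match -> kept with NULL
  - ticket 6 (Off by one): agent_id=6 -> matches Rosa
All 6 rows appear; 1 has NULL agent.

SQL:
SELECT a.title, b.name AS agent
FROM tickets a
LEFT JOIN agents b ON a.agent_id = b.id

Result:
title          | agent 
---------------+-------
Timeout error  | Rosa  
Stale cache    | Mia   
Wrong timezone | Mia   
Login fails    | Victor
Slow page load | NULL  
Off by one     | Rosa  


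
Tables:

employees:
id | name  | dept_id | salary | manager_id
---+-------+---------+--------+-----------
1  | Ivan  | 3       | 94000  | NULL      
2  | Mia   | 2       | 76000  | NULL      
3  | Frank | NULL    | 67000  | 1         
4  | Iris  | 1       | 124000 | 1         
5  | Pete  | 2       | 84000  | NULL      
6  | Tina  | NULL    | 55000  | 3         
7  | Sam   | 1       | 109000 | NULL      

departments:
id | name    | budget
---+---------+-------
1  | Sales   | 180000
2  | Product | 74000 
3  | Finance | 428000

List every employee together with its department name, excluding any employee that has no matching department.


INNER JOIN keeps only employees rows whose dept_id matches an id in departments. Walk through each employee:
  - employee 1 (Ivan): dept_id=3 -> matches Finance
  - employee 2 (Mia): dept_id=2 -> matches Product
  - employee 3 (Frank): dept_id=NULL, no match -> dropped
  - employee 4 (Iris): dept_id=1 -> matches Sales
  - employee 5 (Pete): dept_id=2 -> matches Product
  - employee 6 (Tina): dept_id=NULL, no match -> dropped
  - employee 7 (Sam): dept_id=1 -> matches Sales
So 2 of 7 rows are dropped.

SQL:
SELECT a.name, b.name AS department
FROM employees a
INNER JOIN departments b ON a.dept_id = b.id

Result:
name | department
-----+-----------
Ivan | Finance   
Mia  | Product   
Iris | Sales     
Pete | Product   
Sam  | Sales     


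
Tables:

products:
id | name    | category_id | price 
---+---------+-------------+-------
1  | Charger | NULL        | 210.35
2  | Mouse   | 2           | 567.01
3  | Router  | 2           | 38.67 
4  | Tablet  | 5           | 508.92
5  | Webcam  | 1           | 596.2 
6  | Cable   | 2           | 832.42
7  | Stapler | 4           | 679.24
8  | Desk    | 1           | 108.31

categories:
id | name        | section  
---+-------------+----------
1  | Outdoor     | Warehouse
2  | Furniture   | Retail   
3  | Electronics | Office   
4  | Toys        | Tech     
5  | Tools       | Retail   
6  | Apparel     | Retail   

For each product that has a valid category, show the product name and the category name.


INNER JOIN keeps only products rows whose category_id matches an id in categories. Walk through each product:
  - product 1 (Charger): category_id=NULL, no match -> dropped
  - product 2 (Mouse): category_id=2 -> matches Furniture
  - product 3 (Router): category_id=2 -> matches Furniture
  - product 4 (Tablet): category_id=5 -> matches Tools
  - product 5 (Webcam): category_id=1 -> matches Outdoor
  - product 6 (Cable): category_id=2 -> matches Furniture
  - product 7 (Stapler): category_id=4 -> matches Toys
  - product 8 (Desk): category_id=1 -> matches Outdoor
So 1 of 8 rows is dropped.

SQL:
SELECT a.name, b.name AS category
FROM products a
INNER JOIN categories b ON a.category_id = b.id

Result:
name    | category 
--------+----------
Mouse   | Furniture
Router  | Furniture
Tablet  | Tools    
Webcam  | Outdoor  
Cable   | Furniture
Stapler | Toys     
Desk    | Outdoor  


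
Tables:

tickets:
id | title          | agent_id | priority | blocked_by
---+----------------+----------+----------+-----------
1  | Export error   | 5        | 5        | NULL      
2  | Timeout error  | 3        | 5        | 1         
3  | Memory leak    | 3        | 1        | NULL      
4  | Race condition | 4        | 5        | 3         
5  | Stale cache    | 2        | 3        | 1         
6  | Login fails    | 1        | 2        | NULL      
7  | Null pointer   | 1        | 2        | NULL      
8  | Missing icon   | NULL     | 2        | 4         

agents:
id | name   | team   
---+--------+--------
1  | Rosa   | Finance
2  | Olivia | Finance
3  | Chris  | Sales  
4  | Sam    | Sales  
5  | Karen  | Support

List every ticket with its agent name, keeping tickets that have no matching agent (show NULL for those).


LEFT JOIN keeps every row from tickets (the left table); where agent_id has no match in agents, the agent columns become NULL. Walk through each ticket:
  - ticket 1 (Export error): agent_id=5 -> matches Karen
  - ticket 2 (Timeout error): agent_id=3 -> matches Chris
  - ticket 3 (Memory leak): agent_id=3 -> matches Chris
  - ticket 4 (Race condition): agent_id=4 -> matches Sam
  - ticket 5 (Stale cache): agent_id=2 -> matches Olivia
  - ticket 6 (Login fails): agent_id=1 -> matches Rosa
  - ticket 7 (Null pointer): agent_id=1 -> matches Rosa
  - ticket 8 (Missing icon): agent_id=NULL, no match -> kept with NULL
All 8 rows appear; 1 has NULL agent.

SQL:
SELECT a.title, b.name AS agent
FROM tickets a
LEFT JOIN agents b ON a.agent_id = b.id

Result:
title          | agent 
---------------+-------
Export error   | Karen 
Timeout error  | Chris 
Memory leak    | Chris 
Race condition | Sam   
Stale cache    | Olivia
Login fails    | Rosa  
Null pointer   | Rosa  
Missing icon   | NULL  


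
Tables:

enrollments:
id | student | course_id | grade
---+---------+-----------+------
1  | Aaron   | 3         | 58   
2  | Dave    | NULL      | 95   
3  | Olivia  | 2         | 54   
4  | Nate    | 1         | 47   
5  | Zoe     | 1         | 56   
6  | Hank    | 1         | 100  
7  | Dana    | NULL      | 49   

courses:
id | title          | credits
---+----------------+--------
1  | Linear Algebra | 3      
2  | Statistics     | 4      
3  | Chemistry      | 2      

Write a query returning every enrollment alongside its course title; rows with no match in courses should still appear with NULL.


LEFT JOIN keeps every row from enrollments (the left table); where course_id has no match in courses, the course columns become NULL. Walk through each enrollment:
  - enrollment 1 (Aaron): course_id=3 -> matches Chemistry
  - enrollment 2 (Dave): course_id=NULL, no match -> kept with NULL
  - enrollment 3 (Olivia): course_id=2 -> matches Statistics
  - enrollment 4 (Nate): course_id=1 -> matches Linear Algebra
  - enrollment 5 (Zoe): course_id=1 -> matches Linear Algebra
  - enrollment 6 (Hank): course_id=1 -> matches Linear Algebra
  - enrollment 7 (Dana): course_id=NULL, no match -> kept with NULL
All 7 rows appear; 2 have NULL course.

SQL:
SELECT a.student, b.title AS course
FROM enrollments a
LEFT JOIN courses b ON a.course_id = b.id

Result:
student | course        
--------+---------------
Aaron   | Chemistry     
Dave    | NULL          
Olivia  | Statistics    
Nate    | Linear Algebra
Zoe     | Linear Algebra
Hank    | Linear Algebra
Dana    | NULL          


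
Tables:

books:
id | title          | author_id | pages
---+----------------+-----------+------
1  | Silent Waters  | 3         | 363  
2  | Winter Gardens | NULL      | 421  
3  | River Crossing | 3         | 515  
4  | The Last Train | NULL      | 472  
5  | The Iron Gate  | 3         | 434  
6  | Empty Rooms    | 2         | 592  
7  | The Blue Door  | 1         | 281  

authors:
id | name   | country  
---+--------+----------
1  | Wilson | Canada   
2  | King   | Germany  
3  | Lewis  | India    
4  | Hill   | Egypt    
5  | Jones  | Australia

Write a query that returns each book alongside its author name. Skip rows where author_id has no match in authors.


INNER JOIN keeps only books rows whose author_id matches an id in authors. Walk through each book:
  - book 1 (Silent Waters): author_id=3 -> matches Lewis
  - book 2 (Winter Gardens): author_id=NULL, no match -> dropped
  - book 3 (River Crossing): author_id=3 -> matches Lewis
  - book 4 (The Last Train): author_id=NULL, no match -> dropped
  - book 5 (The Iron Gate): author_id=3 -> matches Lewis
  - book 6 (Empty Rooms): author_id=2 -> matches King
  - book 7 (The Blue Door): author_id=1 -> matches Wilson
So 2 of 7 rows are dropped.

SQL:
SELECT a.title, b.name AS author
FROM books a
INNER JOIN authors b ON a.author_id = b.id

Result:
title          | author
---------------+-------
Silent Waters  | Lewis 
River Crossing | Lewis 
The Iron Gate  | Lewis 
Empty Rooms    | King  
The Blue Door  | Wilson


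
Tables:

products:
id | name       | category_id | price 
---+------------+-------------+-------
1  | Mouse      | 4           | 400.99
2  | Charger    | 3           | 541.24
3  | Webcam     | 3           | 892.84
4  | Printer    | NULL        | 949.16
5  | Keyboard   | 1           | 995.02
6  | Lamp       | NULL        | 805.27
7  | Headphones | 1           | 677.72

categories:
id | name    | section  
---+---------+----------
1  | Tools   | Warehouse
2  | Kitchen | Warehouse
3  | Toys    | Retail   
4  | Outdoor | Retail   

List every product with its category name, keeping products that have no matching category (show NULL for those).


LEFT JOIN keeps every row from products (the left table); where category_id has no match in categories, the category columns become NULL. Walk through each product:
  - product 1 (Mouse): category_id=4 -> matches Outdoor
  - product 2 (Charger): category_id=3 -> matches Toys
  - product 3 (Webcam): category_id=3 -> matches Toys
  - product 4 (Printer): category_id=NULL, no match -> kept with NULL
  - product 5 (Keyboard): category_id=1 -> matches Tools
  - product 6 (Lamp): category_id=NULL, no match -> kept with NULL
  - product 7 (Headphones): category_id=1 -> matches Tools
All 7 rows appear; 2 have NULL category.

SQL:
SELECT a.name, b.name AS category
FROM products a
LEFT JOIN categories b ON a.category_id = b.id

Result:
name       | category
-----------+---------
Mouse      | Outdoor 
Charger    | Toys    
Webcam     | Toys    
Printer    | NULL    
Keyboard   | Tools   
Lamp       | NULL    
Headphones | Tools   


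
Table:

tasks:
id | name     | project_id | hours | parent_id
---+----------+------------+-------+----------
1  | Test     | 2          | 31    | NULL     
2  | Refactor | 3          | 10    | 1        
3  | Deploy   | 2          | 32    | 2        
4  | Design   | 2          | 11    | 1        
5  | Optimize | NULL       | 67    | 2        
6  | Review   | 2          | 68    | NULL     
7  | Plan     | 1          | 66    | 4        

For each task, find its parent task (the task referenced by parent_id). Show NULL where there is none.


This is a self-join: tasks is joined to a second copy of itself, matching each row's parent_id to another row's id. Use LEFT JOIN so rows with parent_id=NULL are kept.
  - task 1 (Test): parent_id=NULL -> NULL
  - task 2 (Refactor): parent_id=1 -> Test
  - task 3 (Deploy): parent_id=2 -> Refactor
  - task 4 (Design): parent_id=1 -> Test
  - task 5 (Optimize): parent_id=2 -> Refactor
  - task 6 (Review): parent_id=NULL -> NULL
  - task 7 (Plan): parent_id=4 -> Design

SQL:
SELECT a.name AS item, b.name AS parent
FROM tasks a
LEFT JOIN tasks b ON a.parent_id = b.id

Result:
item     | parent  
---------+---------
Test     | NULL    
Refactor | Test    
Deploy   | Refactor
Design   | Test    
Optimize | Refactor
Review   | NULL    
Plan     | Design  


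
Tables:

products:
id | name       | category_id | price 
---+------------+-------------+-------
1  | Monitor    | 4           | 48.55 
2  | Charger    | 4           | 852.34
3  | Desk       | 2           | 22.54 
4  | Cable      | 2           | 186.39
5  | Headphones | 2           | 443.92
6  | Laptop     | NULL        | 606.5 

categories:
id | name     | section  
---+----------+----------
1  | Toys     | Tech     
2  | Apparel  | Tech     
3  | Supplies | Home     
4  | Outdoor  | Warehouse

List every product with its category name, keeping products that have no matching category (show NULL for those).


LEFT JOIN keeps every row from products (the left table); where category_id has no match in categories, the category columns become NULL. Walk through each product:
  - product 1 (Monitor): category_id=4 -> matches Outdoor
  - product 2 (Charger): category_id=4 -> matches Outdoor
  - product 3 (Desk): category_id=2 -> matches Apparel
  - product 4 (Cable): category_id=2 -> matches Apparel
  - product 5 (Headphones): category_id=2 -> matches Apparel
  - product 6 (Laptop): category_id=NULL, no match -> kept with NULL
All 6 rows appear; 1 has NULL category.

SQL:
SELECT a.name, b.name AS category
FROM products a
LEFT JOIN categories b ON a.category_id = b.id

Result:
name       | category
-----------+---------
Monitor    | Outdoor 
Charger    | Outdoor 
Desk       | Apparel 
Cable      | Apparel 
Headphones | Apparel 
Laptop     | NULL    


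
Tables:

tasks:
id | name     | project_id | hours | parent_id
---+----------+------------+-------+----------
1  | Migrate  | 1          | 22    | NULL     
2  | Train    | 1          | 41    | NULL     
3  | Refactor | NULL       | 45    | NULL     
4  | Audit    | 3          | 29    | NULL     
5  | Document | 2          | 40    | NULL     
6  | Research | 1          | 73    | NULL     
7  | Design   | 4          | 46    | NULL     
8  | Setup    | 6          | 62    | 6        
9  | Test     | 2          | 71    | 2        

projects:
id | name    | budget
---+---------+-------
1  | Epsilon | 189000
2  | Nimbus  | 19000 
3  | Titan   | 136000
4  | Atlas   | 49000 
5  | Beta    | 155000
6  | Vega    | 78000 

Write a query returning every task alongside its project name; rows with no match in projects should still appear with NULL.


LEFT JOIN keeps every row from tasks (the left table); where project_id has no match in projects, the project columns become NULL. Walk through each task:
  - task 1 (Migrate): project_id=1 -> matches Epsilon
  - task 2 (Train): project_id=1 -> matches Epsilon
  - task 3 (Refactor): project_id=NULL, no match -> kept with NULL
  - task 4 (Audit): project_id=3 -> matches Titan
  - task 5 (Document): project_id=2 -> matches Nimbus
  - task 6 (Research): project_id=1 -> matches Epsilon
  - task 7 (Design): project_id=4 -> matches Atlas
  - task 8 (Setup): project_id=6 -> matches Vega
  - task 9 (Test): project_id=2 -> matches Nimbus
All 9 rows appear; 1 has NULL project.

SQL:
SELECT a.name, b.name AS project
FROM tasks a
LEFT JOIN projects b ON a.project_id = b.id

Result:
name     | project
---------+--------
Migrate  | Epsilon
Train    | Epsilon
Refactor | NULL   
Audit    | Titan  
Document | Nimbus 
Research | Epsilon
Design   | Atlas  
Setup    | Vega   
Test     | Nimbus 


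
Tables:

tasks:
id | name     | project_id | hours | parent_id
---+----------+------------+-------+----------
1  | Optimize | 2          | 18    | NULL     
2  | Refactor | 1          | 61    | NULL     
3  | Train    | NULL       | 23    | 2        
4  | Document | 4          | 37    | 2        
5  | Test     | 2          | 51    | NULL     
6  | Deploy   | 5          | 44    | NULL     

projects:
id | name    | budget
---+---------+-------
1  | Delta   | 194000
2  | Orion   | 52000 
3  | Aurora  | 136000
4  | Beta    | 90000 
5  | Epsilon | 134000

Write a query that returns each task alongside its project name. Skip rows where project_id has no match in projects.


INNER JOIN keeps only tasks rows whose project_id matches an id in projects. Walk through each task:
  - task 1 (Optimize): project_id=2 -> matches Orion
  - task 2 (Refactor): project_id=1 -> matches Delta
  - task 3 (Train): project_id=NULL, no match -> dropped
  - task 4 (Document): project_id=4 -> matches Beta
  - task 5 (Test): project_id=2 -> matches Orion
  - task 6 (Deploy): project_id=5 -> matches Epsilon
So 1 of 6 rows is dropped.

SQL:
SELECT a.name, b.name AS project
FROM tasks a
INNER JOIN projects b ON a.project_id = b.id

Result:
name     | project
---------+--------
Optimize | Orion  
Refactor | Delta  
Document | Beta   
Test     | Orion  
Deploy   | Epsilon


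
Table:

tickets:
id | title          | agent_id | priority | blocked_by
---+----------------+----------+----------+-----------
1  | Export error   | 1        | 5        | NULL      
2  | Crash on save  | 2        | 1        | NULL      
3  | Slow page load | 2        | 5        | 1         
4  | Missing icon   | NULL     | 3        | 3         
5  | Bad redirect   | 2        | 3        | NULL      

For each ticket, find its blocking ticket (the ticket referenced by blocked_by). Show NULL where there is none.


This is a self-join: tickets is joined to a second copy of itself, matching each row's blocked_by to another row's id. Use LEFT JOIN so rows with blocked_by=NULL are kept.
  - ticket 1 (Export error): blocked_by=NULL -> NULL
  - ticket 2 (Crash on save): blocked_by=NULL -> NULL
  - ticket 3 (Slow page load): blocked_by=1 -> Export error
  - ticket 4 (Missing icon): blocked_by=3 -> Slow page load
  - ticket 5 (Bad redirect): blocked_by=NULL -> NULL

SQL:
SELECT a.title AS item, b.title AS blocked_by
FROM tickets a
LEFT JOIN tickets b ON a.blocked_by = b.id

Result:
item           | blocked_by    
---------------+---------------
Export error   | NULL          
Crash on save  | NULL          
Slow page load | Export error  
Missing icon   | Slow page load
Bad redirect   | NULL          


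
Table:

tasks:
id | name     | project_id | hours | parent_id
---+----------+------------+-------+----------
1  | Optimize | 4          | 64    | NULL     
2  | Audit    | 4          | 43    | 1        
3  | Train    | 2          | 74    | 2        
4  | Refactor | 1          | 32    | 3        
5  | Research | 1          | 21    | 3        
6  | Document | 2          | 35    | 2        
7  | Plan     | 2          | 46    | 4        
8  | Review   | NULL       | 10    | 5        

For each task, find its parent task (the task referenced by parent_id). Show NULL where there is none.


This is a self-join: tasks is joined to a second copy of itself, matching each row's parent_id to another row's id. Use LEFT JOIN so rows with parent_id=NULL are kept.
  - task 1 (Optimize): parent_id=NULL -> NULL
  - task 2 (Audit): parent_id=1 -> Optimize
  - task 3 (Train): parent_id=2 -> Audit
  - task 4 (Refactor): parent_id=3 -> Train
  - task 5 (Research): parent_id=3 -> Train
  - task 6 (Document): parent_id=2 -> Audit
  - task 7 (Plan): parent_id=4 -> Refactor
  - task 8 (Review): parent_id=5 -> Research

SQL:
SELECT a.name AS item, b.name AS parent
FROM tasks a
LEFT JOIN tasks b ON a.parent_id = b.id

Result:
item     | parent  
---------+---------
Optimize | NULL    
Audit    | Optimize
Train    | Audit   
Refactor | Train   
Research | Train   
Document | Audit   
Plan     | Refactor
Review   | Research


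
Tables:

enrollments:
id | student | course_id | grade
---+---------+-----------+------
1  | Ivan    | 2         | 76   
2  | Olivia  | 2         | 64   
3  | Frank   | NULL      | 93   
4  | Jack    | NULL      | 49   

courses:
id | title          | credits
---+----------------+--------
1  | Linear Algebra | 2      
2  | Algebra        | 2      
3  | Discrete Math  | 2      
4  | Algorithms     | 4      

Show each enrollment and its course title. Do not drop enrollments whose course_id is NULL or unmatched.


LEFT JOIN keeps every row from enrollments (the left table); where course_id has no match in courses, the course columns become NULL. Walk through each enrollment:
  - enrollment 1 (Ivan): course_id=2 -> matches Algebra
  - enrollment 2 (Olivia): course_id=2 -> matches Algebra
  - enrollment 3 (Frank): course_id=NULL, no match -> kept with NULL
  - enrollment 4 (Jack): course_id=NULL, no match -> kept with NULL
All 4 rows appear; 2 have NULL course.

SQL:
SELECT a.student, b.title AS course
FROM enrollments a
LEFT JOIN courses b ON a.course_id = b.id

Result:
student | course 
--------+--------
Ivan    | Algebra
Olivia  | Algebra
Frank   | NULL   
Jack    | NULL   


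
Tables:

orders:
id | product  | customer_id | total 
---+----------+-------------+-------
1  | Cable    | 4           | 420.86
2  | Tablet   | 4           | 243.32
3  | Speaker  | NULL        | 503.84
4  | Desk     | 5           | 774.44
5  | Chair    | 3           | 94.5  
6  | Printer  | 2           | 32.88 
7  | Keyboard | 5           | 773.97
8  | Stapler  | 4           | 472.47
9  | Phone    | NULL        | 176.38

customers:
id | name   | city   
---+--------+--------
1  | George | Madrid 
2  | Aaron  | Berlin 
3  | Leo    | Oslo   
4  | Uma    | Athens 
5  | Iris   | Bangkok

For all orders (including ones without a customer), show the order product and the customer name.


LEFT JOIN keeps every row from orders (the left table); where customer_id has no match in customers, the customer columns become NULL. Walk through each order:
  - order 1 (Cable): customer_id=4 -> matches Uma
  - order 2 (Tablet): customer_id=4 -> matches Uma
  - order 3 (Speaker): customer_id=NULL, no match -> kept with NULL
  - order 4 (Desk): customer_id=5 -> matches Iris
  - order 5 (Chair): customer_id=3 -> matches Leo
  - order 6 (Printer): customer_id=2 -> matches Aaron
  - order 7 (Keyboard): customer_id=5 -> matches Iris
  - order 8 (Stapler): customer_id=4 -> matches Uma
  - order 9 (Phone): customer_id=NULL, no match -> kept with NULL
All 9 rows appear; 2 have NULL customer.

SQL:
SELECT a.product, b.name AS customer
FROM orders a
LEFT JOIN customers b ON a.customer_id = b.id

Result:
product  | customer
---------+---------
Cable    | Uma     
Tablet   | Uma     
Speaker  | NULL    
Desk     | Iris    
Chair    | Leo     
Printer  | Aaron   
Keyboard | Iris    
Stapler  | Uma     
Phone    | NULL    


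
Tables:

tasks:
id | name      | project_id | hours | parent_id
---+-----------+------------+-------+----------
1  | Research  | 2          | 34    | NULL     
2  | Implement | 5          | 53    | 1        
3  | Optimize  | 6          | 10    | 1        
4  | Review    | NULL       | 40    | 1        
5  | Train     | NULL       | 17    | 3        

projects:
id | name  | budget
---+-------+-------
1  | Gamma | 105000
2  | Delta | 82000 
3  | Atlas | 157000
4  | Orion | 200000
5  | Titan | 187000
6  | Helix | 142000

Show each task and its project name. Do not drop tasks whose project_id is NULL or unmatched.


LEFT JOIN keeps every row from tasks (the left table); where project_id has no match in projects, the project columns become NULL. Walk through each task:
  - task 1 (Research): project_id=2 -> matches Delta
  - task 2 (Implement): project_id=5 -> matches Titan
  - task 3 (Optimize): project_id=6 -> matches Helix
  - task 4 (Review): project_id=NULL, no match -> kept with NULL
  - task 5 (Train): project_id=NULL, no match -> kept with NULL
All 5 rows appear; 2 have NULL project.

SQL:
SELECT a.name, b.name AS project
FROM tasks a
LEFT JOIN projects b ON a.project_id = b.id

Result:
name      | project
----------+--------
Research  | Delta  
Implement | Titan  
Optimize  | Helix  
Review    | NULL   
Train     | NULL   


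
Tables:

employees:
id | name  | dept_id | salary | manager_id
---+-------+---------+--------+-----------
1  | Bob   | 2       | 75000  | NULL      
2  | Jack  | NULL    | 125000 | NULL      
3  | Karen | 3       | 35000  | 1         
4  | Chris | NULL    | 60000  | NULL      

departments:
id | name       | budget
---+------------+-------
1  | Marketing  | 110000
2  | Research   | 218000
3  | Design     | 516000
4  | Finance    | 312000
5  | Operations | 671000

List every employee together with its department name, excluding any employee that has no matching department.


INNER JOIN keeps only employees rows whose dept_id matches an id in departments. Walk through each employee:
  - employee 1 (Bob): dept_id=2 -> matches Research
  - employee 2 (Jack): dept_id=NULL, no match -> dropped
  - employee 3 (Karen): dept_id=3 -> matches Design
  - employee 4 (Chris): dept_id=NULL, no match -> dropped
So 2 of 4 rows are dropped.

SQL:
SELECT a.name, b.name AS department
FROM employees a
INNER JOIN departments b ON a.dept_id = b.id

Result:
name  | department
------+-----------
Bob   | Research  
Karen | Design    


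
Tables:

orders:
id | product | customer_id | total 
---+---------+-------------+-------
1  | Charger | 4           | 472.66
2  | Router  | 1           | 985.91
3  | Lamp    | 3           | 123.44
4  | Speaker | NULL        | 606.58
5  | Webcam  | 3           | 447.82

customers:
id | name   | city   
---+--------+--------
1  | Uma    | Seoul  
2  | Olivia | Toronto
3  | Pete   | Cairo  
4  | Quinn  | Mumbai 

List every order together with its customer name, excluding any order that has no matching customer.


INNER JOIN keeps only orders rows whose customer_id matches an id in customers. Walk through each order:
  - order 1 (Charger): customer_id=4 -> matches Quinn
  - order 2 (Router): customer_id=1 -> matches Uma
  - order 3 (Lamp): customer_id=3 -> matches Pete
  - order 4 (Speaker): customer_id=NULL, no match -> dropped
  - order 5 (Webcam): customer_id=3 -> matches Pete
So 1 of 5 rows is dropped.

SQL:
SELECT a.product, b.name AS customer
FROM orders a
INNER JOIN customers b ON a.customer_id = b.id

Result:
product | customer
--------+---------
Charger | Quinn   
Router  | Uma     
Lamp    | Pete    
Webcam  | Pete    


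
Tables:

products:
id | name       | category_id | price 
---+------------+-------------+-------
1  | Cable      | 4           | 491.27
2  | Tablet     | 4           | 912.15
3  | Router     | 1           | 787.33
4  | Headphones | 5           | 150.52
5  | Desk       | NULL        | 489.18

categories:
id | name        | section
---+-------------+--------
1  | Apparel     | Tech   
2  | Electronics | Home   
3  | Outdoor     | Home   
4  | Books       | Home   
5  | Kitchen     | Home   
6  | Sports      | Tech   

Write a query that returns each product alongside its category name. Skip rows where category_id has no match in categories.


INNER JOIN keeps only products rows whose category_id matches an id in categories. Walk through each product:
  - product 1 (Cable): category_id=4 -> matches Books
  - product 2 (Tablet): category_id=4 -> matches Books
  - product 3 (Router): category_id=1 -> matches Apparel
  - product 4 (Headphones): category_id=5 -> matches Kitchen
  - product 5 (Desk): category_id=NULL, no match -> dropped
So 1 of 5 rows is dropped.

SQL:
SELECT a.name, b.name AS category
FROM products a
INNER JOIN categories b ON a.category_id = b.id

Result:
name       | category
-----------+---------
Cable      | Books   
Tablet     | Books   
Router     | Apparel 
Headphones | Kitchen 


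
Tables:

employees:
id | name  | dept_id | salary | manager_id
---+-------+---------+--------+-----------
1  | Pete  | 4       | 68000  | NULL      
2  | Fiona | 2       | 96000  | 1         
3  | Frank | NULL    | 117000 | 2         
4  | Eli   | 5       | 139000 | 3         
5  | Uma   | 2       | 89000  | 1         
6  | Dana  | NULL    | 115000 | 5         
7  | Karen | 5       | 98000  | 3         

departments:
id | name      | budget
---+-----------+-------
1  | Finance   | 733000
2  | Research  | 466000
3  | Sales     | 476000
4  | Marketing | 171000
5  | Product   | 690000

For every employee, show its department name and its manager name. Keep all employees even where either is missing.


Two LEFT JOINs from the same base table employees: one to departments via dept_id, one to employees itself via manager_id. Both are LEFT so every employee is preserved.
Match against departments:
  - employee 1 (Pete): dept_id=4 -> matches Marketing
  - employee 2 (Fiona): dept_id=2 -> matches Research
  - employee 3 (Frank): dept_id=NULL, no match -> kept with NULL
  - employee 4 (Eli): dept_id=5 -> matches Product
  - employee 5 (Uma): dept_id=2 -> matches Research
  - employee 6 (Dana): dept_id=NULL, no match -> kept with NULL
  - employee 7 (Karen): dept_id=5 -> matches Product
Match against employees (self):
  - employee 1 (Pete): manager_id=NULL -> NULL
  - employee 2 (Fiona): manager_id=1 -> Pete
  - employee 3 (Frank): manager_id=2 -> Fiona
  - employee 4 (Eli): manager_id=3 -> Frank
  - employee 5 (Uma): manager_id=1 -> Pete
  - employee 6 (Dana): manager_id=5 -> Uma
  - employee 7 (Karen): manager_id=3 -> Frank

SQL:
SELECT a.name, b.name AS department, c.name AS manager
FROM employees a
LEFT JOIN departments b ON a.dept_id = b.id
LEFT JOIN employees c ON a.manager_id = c.id

Result:
name  | department | manager
------+------------+--------
Pete  | Marketing  | NULL   
Fiona | Research   | Pete   
Frank | NULL       | Fiona  
Eli   | Product    | Frank  
Uma   | Research   | Pete   
Dana  | NULL       | Uma    
Karen | Product    | Frank  


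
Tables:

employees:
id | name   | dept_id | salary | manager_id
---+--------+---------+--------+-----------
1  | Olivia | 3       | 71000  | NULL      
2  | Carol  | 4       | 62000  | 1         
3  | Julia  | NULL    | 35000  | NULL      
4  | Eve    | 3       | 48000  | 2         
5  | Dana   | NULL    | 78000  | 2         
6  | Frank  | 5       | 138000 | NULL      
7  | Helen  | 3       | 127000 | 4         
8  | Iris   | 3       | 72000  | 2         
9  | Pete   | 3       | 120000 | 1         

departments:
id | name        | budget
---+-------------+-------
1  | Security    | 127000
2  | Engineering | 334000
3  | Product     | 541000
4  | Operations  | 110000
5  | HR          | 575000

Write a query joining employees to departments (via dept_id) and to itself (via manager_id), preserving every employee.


Two LEFT JOINs from the same base table employees: one to departments via dept_id, one to employees itself via manager_id. Both are LEFT so every employee is preserved.
Match against departments:
  - employee 1 (Olivia): dept_id=3 -> matches Product
  - employee 2 (Carol): dept_id=4 -> matches Operations
  - employee 3 (Julia): dept_id=NULL, no match -> kept with NULL
  - employee 4 (Eve): dept_id=3 -> matches Product
  - employee 5 (Dana): dept_id=NULL, no match -> kept with NULL
  - employee 6 (Frank): dept_id=5 -> matches HR
  - employee 7 (Helen): dept_id=3 -> matches Product
  - employee 8 (Iris): dept_id=3 -> matches Product
  - employee 9 (Pete): dept_id=3 -> matches Product
Match against employees (self):
  - employee 1 (Olivia): manager_id=NULL -> NULL
  - employee 2 (Carol): manager_id=1 -> Olivia
  - employee 3 (Julia): manager_id=NULL -> NULL
  - employee 4 (Eve): manager_id=2 -> Carol
  - employee 5 (Dana): manager_id=2 -> Carol
  - employee 6 (Frank): manager_id=NULL -> NULL
  - employee 7 (Helen): manager_id=4 -> Eve
  - employee 8 (Iris): manager_id=2 -> Carol
  - employee 9 (Pete): manager_id=1 -> Olivia

SQL:
SELECT a.name, b.name AS department, c.name AS manager
FROM employees a
LEFT JOIN departments b ON a.dept_id = b.id
LEFT JOIN employees c ON a.manager_id = c.id

Result:
name   | department | manager
-------+------------+--------
Olivia | Product    | NULL   
Carol  | Operations | Olivia 
Julia  | NULL       | NULL   
Eve    | Product    | Carol  
Dana   | NULL       | Carol  
Frank  | HR         | NULL   
Helen  | Product    | Eve    
Iris   | Product    | Carol  
Pete   | Product    | Olivia 


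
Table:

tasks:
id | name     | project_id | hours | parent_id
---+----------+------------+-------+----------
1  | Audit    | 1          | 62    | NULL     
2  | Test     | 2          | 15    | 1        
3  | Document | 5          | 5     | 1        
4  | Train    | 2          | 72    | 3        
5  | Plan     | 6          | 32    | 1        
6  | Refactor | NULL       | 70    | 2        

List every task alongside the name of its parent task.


This is a self-join: tasks is joined to a second copy of itself, matching each row's parent_id to another row's id. Use LEFT JOIN so rows with parent_id=NULL are kept.
  - task 1 (Audit): parent_id=NULL -> NULL
  - task 2 (Test): parent_id=1 -> Audit
  - task 3 (Document): parent_id=1 -> Audit
  - task 4 (Train): parent_id=3 -> Document
  - task 5 (Plan): parent_id=1 -> Audit
  - task 6 (Refactor): parent_id=2 -> Test

SQL:
SELECT a.name AS item, b.name AS parent
FROM tasks a
LEFT JOIN tasks b ON a.parent_id = b.id

Result:
item     | parent  
---------+---------
Audit    | NULL    
Test     | Audit   
Document | Audit   
Train    | Document
Plan     | Audit   
Refactor | Test    


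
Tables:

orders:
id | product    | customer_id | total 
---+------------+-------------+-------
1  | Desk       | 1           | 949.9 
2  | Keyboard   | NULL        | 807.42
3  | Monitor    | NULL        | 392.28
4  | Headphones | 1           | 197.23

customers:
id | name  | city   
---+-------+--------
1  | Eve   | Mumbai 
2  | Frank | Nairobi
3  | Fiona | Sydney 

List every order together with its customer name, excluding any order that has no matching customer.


INNER JOIN keeps only orders rows whose customer_id matches an id in customers. Walk through each order:
  - order 1 (Desk): customer_id=1 -> matches Eve
  - order 2 (Keyboard): customer_id=NULL, no match -> dropped
  - order 3 (Monitor): customer_id=NULL, no match -> dropped
  - order 4 (Headphones): customer_id=1 -> matches Eve
So 2 of 4 rows are dropped.

SQL:
SELECT a.product, b.name AS customer
FROM orders a
INNER JOIN customers b ON a.customer_id = b.id

Result:
product    | customer
-----------+---------
Desk       | Eve     
Headphones | Eve     
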